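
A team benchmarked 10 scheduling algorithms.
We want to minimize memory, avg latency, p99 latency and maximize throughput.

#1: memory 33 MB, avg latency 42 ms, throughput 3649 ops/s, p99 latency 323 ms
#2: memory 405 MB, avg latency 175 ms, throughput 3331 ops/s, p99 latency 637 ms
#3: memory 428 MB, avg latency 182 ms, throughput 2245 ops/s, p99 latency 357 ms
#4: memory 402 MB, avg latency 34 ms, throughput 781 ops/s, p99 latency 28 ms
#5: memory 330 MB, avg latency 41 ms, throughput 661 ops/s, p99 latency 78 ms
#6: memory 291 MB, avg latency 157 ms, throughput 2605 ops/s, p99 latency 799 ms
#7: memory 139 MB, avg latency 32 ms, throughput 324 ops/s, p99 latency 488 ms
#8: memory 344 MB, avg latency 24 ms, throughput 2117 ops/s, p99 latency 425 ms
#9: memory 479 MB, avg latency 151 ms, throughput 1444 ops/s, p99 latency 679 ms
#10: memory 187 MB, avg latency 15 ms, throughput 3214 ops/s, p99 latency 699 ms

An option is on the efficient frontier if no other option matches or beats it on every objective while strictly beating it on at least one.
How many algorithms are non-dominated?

#1: not dominated (best memory).
#2: dominated by #1 (memory 33≤405, avg latency 42≤175, throughput 3649≥3331, p99 latency 323≤637).
#3: dominated by #1 (memory 33≤428, avg latency 42≤182, throughput 3649≥2245, p99 latency 323≤357).
#4: not dominated (best p99 latency).
#5: not dominated.
#6: dominated by #1 (memory 33≤291, avg latency 42≤157, throughput 3649≥2605, p99 latency 323≤799).
#7: not dominated.
#8: not dominated.
#9: dominated by #1 (memory 33≤479, avg latency 42≤151, throughput 3649≥1444, p99 latency 323≤679).
#10: not dominated (best avg latency).
Pareto-optimal: #1, #4, #5, #7, #8, #10 → 6.

6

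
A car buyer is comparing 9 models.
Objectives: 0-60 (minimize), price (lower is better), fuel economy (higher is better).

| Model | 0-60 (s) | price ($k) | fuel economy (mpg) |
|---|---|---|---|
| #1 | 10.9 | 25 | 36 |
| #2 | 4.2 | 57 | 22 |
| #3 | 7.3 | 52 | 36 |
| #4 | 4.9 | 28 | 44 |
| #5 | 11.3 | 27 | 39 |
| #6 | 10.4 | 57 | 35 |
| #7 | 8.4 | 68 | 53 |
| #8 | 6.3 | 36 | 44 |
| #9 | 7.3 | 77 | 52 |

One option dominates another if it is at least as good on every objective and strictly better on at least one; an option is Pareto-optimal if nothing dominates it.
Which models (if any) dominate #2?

#1: worse on 0-60 (10.9 vs 4.2).
#3: worse on 0-60 (7.3 vs 4.2).
#4: worse on 0-60 (4.9 vs 4.2).
#5: worse on 0-60 (11.3 vs 4.2).
#6: worse on 0-60 (10.4 vs 4.2).
#7: worse on 0-60 (8.4 vs 4.2).
#8: worse on 0-60 (6.3 vs 4.2).
#9: worse on 0-60 (7.3 vs 4.2).
No option dominates #2.

none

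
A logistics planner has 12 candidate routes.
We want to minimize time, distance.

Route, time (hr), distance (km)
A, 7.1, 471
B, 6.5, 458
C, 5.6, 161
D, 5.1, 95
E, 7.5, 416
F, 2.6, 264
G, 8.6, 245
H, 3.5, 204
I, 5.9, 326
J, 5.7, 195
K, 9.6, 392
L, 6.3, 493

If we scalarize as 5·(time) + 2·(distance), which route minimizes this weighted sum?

A: 5·7.1 + 2·471 = 977.5
B: 5·6.5 + 2·458 = 948.5
C: 5·5.6 + 2·161 = 350.0
D: 5·5.1 + 2·95 = 215.5
E: 5·7.5 + 2·416 = 869.5
F: 5·2.6 + 2·264 = 541.0
G: 5·8.6 + 2·245 = 533.0
H: 5·3.5 + 2·204 = 425.5
I: 5·5.9 + 2·326 = 681.5
J: 5·5.7 + 2·195 = 418.5
K: 5·9.6 + 2·392 = 832.0
L: 5·6.3 + 2·493 = 1017.5
Lowest: D at 215.5.

D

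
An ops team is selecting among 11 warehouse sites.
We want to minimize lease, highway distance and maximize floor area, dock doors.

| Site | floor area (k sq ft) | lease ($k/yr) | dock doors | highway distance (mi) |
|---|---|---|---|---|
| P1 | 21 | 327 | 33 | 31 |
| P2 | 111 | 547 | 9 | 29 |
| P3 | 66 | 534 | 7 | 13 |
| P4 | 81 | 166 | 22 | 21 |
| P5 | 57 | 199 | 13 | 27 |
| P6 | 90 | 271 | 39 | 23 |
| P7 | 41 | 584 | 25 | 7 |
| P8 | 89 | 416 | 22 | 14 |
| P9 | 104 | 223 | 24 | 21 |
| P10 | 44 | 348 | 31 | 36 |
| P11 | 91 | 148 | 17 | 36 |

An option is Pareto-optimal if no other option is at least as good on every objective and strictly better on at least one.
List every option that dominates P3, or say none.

P1: worse on floor area (21 vs 66).
P2: worse on lease (547 vs 534).
P4: worse on highway distance (21 vs 13).
P5: worse on floor area (57 vs 66).
P6: worse on highway distance (23 vs 13).
P7: worse on floor area (41 vs 66).
P8: worse on highway distance (14 vs 13).
P9: worse on highway distance (21 vs 13).
P10: worse on floor area (44 vs 66).
P11: worse on highway distance (36 vs 13).
No option dominates P3.

none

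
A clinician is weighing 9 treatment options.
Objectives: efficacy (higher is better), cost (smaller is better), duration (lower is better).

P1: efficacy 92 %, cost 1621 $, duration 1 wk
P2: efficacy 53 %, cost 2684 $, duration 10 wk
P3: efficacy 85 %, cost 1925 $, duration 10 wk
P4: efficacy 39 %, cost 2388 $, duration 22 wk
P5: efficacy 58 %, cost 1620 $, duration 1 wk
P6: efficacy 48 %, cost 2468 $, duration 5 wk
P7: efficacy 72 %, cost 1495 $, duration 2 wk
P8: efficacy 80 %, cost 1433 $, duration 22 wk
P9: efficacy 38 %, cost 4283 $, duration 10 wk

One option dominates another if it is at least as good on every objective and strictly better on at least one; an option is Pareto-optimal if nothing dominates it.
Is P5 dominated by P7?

No

P7 vs P5: P7 is worse on duration (2 vs 1), so it does not dominate P5.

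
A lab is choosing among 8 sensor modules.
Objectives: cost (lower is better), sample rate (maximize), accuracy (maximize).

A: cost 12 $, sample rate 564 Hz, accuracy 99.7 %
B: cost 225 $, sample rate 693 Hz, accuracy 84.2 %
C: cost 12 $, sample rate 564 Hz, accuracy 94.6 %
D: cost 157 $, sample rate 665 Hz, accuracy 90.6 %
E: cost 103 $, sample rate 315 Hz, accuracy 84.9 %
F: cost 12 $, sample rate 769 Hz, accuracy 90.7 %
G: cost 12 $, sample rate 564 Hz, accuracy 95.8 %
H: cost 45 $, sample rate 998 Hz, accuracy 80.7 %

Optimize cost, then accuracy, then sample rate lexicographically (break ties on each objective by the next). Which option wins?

First minimize cost: best is 12, kept {A, C, F, G}.
Then maximize accuracy: best is 99.7, kept {A}.

A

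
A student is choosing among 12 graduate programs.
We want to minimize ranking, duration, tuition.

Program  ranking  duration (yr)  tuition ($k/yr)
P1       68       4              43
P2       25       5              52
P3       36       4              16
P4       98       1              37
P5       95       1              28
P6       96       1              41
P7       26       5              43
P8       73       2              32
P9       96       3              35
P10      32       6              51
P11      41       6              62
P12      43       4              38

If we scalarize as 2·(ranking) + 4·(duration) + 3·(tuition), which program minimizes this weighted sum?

P3

P1: 2·68 + 4·4 + 3·43 = 281
P2: 2·25 + 4·5 + 3·52 = 226
P3: 2·36 + 4·4 + 3·16 = 136
P4: 2·98 + 4·1 + 3·37 = 311
P5: 2·95 + 4·1 + 3·28 = 278
P6: 2·96 + 4·1 + 3·41 = 319
P7: 2·26 + 4·5 + 3·43 = 201
P8: 2·73 + 4·2 + 3·32 = 250
P9: 2·96 + 4·3 + 3·35 = 309
P10: 2·32 + 4·6 + 3·51 = 241
P11: 2·41 + 4·6 + 3·62 = 292
P12: 2·43 + 4·4 + 3·38 = 216
Lowest: P3 at 136.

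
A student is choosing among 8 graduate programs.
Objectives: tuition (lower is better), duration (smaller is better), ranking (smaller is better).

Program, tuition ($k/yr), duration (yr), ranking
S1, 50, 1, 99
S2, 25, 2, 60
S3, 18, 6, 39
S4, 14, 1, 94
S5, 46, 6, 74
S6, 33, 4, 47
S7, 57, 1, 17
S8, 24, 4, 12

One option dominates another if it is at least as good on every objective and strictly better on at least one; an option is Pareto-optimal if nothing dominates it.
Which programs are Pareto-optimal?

S2, S3, S4, S7, S8

S1: dominated by S4 (tuition 14≤50, duration 1≤1, ranking 94≤99).
S2: not dominated.
S3: not dominated.
S4: not dominated (best tuition).
S5: dominated by S2 (tuition 25≤46, duration 2≤6, ranking 60≤74).
S6: dominated by S8 (tuition 24≤33, duration 4≤4, ranking 12≤47).
S7: not dominated.
S8: not dominated (best ranking).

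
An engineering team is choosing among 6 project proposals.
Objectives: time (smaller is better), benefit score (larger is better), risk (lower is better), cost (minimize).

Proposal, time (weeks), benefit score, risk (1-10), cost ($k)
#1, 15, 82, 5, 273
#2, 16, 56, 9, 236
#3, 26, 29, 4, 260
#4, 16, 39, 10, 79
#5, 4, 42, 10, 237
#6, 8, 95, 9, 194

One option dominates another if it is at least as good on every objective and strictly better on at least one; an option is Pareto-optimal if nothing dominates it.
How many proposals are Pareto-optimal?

5

#1: not dominated.
#2: dominated by #6 (time 8≤16, benefit score 95≥56, risk 9≤9, cost 194≤236).
#3: not dominated (best risk).
#4: not dominated (best cost).
#5: not dominated (best time).
#6: not dominated (best benefit score).
Pareto-optimal: #1, #3, #4, #5, #6 → 5.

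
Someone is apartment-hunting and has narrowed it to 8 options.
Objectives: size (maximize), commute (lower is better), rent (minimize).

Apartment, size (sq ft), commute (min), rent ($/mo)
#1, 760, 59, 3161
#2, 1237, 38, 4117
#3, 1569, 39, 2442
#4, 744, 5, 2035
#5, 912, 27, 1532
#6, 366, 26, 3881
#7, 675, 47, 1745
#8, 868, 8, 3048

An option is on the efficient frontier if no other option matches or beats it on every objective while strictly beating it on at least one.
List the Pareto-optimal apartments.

#1: dominated by #3 (size 1569≥760, commute 39≤59, rent 2442≤3161).
#2: not dominated.
#3: not dominated (best size).
#4: not dominated (best commute).
#5: not dominated (best rent).
#6: dominated by #4 (size 744≥366, commute 5≤26, rent 2035≤3881).
#7: dominated by #5 (size 912≥675, commute 27≤47, rent 1532≤1745).
#8: not dominated.

#2, #3, #4, #5, #8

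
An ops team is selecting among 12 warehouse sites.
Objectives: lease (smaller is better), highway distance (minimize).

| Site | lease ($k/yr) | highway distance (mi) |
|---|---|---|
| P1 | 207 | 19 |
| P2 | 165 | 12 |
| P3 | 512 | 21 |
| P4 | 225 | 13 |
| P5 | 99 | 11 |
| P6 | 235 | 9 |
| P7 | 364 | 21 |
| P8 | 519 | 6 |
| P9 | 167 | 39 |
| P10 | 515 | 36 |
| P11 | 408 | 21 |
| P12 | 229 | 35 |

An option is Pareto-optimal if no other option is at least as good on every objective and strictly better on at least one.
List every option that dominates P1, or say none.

P2: lease 165≤207, highway distance 12≤19 — dominates P1.
P5: lease 99≤207, highway distance 11≤19 — dominates P1.
Others (P3, P4, P6, P7, P8, P9, P10, P11, P12) are each worse than P1 on at least one objective.

P2, P5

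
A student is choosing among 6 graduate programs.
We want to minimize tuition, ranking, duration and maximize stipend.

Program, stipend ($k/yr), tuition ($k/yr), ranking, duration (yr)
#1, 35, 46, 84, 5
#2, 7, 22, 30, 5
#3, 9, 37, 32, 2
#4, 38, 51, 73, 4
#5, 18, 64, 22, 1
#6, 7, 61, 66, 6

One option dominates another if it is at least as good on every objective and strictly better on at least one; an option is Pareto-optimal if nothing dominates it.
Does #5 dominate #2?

#5 vs #2: #5 is worse on tuition (64 vs 22), so it does not dominate #2.

No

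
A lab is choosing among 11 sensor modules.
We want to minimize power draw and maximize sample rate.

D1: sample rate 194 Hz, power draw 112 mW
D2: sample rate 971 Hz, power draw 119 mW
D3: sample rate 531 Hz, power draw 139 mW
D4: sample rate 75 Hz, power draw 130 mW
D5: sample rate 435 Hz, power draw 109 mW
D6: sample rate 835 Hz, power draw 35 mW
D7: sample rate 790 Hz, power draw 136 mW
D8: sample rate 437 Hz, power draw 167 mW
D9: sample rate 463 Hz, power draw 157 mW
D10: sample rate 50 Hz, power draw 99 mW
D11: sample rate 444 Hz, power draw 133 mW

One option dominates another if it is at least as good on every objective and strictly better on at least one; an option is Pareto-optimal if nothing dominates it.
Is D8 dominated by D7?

D7 vs D8: sample rate 790≥437, power draw 136≤167 — D7 is at least as good on every objective with at least one strict improvement.

Yes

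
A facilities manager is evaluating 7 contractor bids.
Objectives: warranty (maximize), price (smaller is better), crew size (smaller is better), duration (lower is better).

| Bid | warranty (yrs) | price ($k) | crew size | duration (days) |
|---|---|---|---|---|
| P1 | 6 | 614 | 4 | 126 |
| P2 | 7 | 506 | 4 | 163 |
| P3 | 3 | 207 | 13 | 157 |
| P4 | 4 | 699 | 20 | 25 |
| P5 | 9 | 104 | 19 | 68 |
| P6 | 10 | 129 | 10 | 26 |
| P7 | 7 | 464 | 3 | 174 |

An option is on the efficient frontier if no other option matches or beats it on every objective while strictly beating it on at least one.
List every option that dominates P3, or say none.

P6: warranty 10≥3, price 129≤207, crew size 10≤13, duration 26≤157 — dominates P3.
Others (P1, P2, P4, P5, P7) are each worse than P3 on at least one objective.

P6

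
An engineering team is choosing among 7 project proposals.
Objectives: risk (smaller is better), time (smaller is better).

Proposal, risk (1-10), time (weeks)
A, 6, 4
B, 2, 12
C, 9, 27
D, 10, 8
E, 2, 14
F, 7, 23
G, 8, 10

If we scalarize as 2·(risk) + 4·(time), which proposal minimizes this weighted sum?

A

A: 2·6 + 4·4 = 28
B: 2·2 + 4·12 = 52
C: 2·9 + 4·27 = 126
D: 2·10 + 4·8 = 52
E: 2·2 + 4·14 = 60
F: 2·7 + 4·23 = 106
G: 2·8 + 4·10 = 56
Lowest: A at 28.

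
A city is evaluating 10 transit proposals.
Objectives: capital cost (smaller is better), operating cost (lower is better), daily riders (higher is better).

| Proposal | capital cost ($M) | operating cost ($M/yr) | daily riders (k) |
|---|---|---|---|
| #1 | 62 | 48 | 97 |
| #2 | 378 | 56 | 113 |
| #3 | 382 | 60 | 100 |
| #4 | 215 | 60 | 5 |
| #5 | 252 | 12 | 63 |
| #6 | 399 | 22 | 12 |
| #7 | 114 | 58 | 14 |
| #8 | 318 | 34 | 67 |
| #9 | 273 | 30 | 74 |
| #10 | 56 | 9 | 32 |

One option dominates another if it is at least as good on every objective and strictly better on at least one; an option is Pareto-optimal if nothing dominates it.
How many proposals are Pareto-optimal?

5

#1: not dominated.
#2: not dominated (best daily riders).
#3: dominated by #2 (capital cost 378≤382, operating cost 56≤60, daily riders 113≥100).
#4: dominated by #1 (capital cost 62≤215, operating cost 48≤60, daily riders 97≥5).
#5: not dominated.
#6: dominated by #5 (capital cost 252≤399, operating cost 12≤22, daily riders 63≥12).
#7: dominated by #1 (capital cost 62≤114, operating cost 48≤58, daily riders 97≥14).
#8: dominated by #9 (capital cost 273≤318, operating cost 30≤34, daily riders 74≥67).
#9: not dominated.
#10: not dominated (best capital cost).
Pareto-optimal: #1, #2, #5, #9, #10 → 5.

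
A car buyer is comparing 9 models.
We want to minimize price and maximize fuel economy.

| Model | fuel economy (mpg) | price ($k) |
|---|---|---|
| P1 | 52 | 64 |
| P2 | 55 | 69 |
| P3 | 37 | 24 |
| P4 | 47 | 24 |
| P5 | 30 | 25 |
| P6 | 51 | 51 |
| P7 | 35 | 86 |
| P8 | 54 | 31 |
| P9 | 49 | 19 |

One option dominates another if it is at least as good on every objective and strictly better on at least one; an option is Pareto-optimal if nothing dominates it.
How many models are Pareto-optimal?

P1: dominated by P8 (fuel economy 54≥52, price 31≤64).
P2: not dominated (best fuel economy).
P3: dominated by P4 (fuel economy 47≥37, price 24≤24).
P4: dominated by P9 (fuel economy 49≥47, price 19≤24).
P5: dominated by P3 (fuel economy 37≥30, price 24≤25).
P6: dominated by P8 (fuel economy 54≥51, price 31≤51).
P7: dominated by P1 (fuel economy 52≥35, price 64≤86).
P8: not dominated.
P9: not dominated (best price).
Pareto-optimal: P2, P8, P9 → 3.

3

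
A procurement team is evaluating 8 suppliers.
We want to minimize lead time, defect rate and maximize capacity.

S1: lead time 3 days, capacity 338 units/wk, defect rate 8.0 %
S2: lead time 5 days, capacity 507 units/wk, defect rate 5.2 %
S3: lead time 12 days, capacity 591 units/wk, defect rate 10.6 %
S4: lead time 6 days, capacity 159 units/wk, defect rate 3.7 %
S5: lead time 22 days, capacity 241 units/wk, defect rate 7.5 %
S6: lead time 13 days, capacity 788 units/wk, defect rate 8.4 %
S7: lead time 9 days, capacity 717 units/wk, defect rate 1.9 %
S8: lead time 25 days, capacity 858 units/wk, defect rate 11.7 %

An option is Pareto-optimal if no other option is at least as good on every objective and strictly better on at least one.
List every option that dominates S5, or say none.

S2: lead time 5≤22, capacity 507≥241, defect rate 5.2≤7.5 — dominates S5.
S7: lead time 9≤22, capacity 717≥241, defect rate 1.9≤7.5 — dominates S5.
Others (S1, S3, S4, S6, S8) are each worse than S5 on at least one objective.

S2, S7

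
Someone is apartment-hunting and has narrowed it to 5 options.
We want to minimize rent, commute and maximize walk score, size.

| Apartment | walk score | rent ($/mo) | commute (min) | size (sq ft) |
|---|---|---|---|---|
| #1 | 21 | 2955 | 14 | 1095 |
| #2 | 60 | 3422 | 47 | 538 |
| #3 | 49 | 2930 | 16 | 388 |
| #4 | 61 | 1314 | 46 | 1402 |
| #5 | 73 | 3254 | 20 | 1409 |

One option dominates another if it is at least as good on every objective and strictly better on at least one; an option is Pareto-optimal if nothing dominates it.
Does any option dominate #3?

No

#1: worse on walk score (21 vs 49).
#2: worse on rent (3422 vs 2930).
#4: worse on commute (46 vs 16).
#5: worse on rent (3254 vs 2930).
No option is at least as good as #3 on every objective and strictly better on one.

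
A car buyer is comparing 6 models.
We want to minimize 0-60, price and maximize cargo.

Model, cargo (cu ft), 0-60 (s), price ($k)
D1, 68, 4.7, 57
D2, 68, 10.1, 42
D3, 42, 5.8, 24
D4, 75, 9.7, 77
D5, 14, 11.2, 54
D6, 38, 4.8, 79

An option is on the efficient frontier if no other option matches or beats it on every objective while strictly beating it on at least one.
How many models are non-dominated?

4

D1: not dominated (best 0-60).
D2: not dominated.
D3: not dominated (best price).
D4: not dominated (best cargo).
D5: dominated by D2 (cargo 68≥14, 0-60 10.1≤11.2, price 42≤54).
D6: dominated by D1 (cargo 68≥38, 0-60 4.7≤4.8, price 57≤79).
Pareto-optimal: D1, D2, D3, D4 → 4.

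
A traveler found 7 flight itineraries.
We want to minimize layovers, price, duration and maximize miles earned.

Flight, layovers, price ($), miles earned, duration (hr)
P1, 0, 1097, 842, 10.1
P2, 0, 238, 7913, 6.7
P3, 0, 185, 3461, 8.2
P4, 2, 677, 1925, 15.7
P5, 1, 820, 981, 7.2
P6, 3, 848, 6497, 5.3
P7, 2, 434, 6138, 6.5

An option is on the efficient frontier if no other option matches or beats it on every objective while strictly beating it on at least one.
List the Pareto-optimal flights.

P2, P3, P6, P7

P1: dominated by P2 (layovers 0≤0, price 238≤1097, miles earned 7913≥842, duration 6.7≤10.1).
P2: not dominated (best miles earned).
P3: not dominated (best price).
P4: dominated by P2 (layovers 0≤2, price 238≤677, miles earned 7913≥1925, duration 6.7≤15.7).
P5: dominated by P2 (layovers 0≤1, price 238≤820, miles earned 7913≥981, duration 6.7≤7.2).
P6: not dominated (best duration).
P7: not dominated.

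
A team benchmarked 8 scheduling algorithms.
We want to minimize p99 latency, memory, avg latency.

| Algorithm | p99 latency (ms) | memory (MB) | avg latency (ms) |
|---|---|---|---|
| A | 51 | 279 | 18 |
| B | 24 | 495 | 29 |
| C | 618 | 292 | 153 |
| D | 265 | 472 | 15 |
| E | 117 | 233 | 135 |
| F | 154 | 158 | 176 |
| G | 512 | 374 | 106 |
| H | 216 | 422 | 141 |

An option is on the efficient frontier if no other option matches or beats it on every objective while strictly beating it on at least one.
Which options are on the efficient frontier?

A: not dominated.
B: not dominated (best p99 latency).
C: dominated by A (p99 latency 51≤618, memory 279≤292, avg latency 18≤153).
D: not dominated (best avg latency).
E: not dominated.
F: not dominated (best memory).
G: dominated by A (p99 latency 51≤512, memory 279≤374, avg latency 18≤106).
H: dominated by A (p99 latency 51≤216, memory 279≤422, avg latency 18≤141).

A, B, D, E, F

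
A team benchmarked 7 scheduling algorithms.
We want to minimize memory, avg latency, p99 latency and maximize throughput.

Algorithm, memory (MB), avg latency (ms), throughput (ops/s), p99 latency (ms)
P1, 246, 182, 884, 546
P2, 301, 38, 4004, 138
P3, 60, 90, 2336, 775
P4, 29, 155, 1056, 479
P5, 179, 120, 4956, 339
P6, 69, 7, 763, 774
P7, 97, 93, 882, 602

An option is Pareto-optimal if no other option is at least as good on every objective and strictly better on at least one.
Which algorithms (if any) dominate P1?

P4, P5

P4: memory 29≤246, avg latency 155≤182, throughput 1056≥884, p99 latency 479≤546 — dominates P1.
P5: memory 179≤246, avg latency 120≤182, throughput 4956≥884, p99 latency 339≤546 — dominates P1.
Others (P2, P3, P6, P7) are each worse than P1 on at least one objective.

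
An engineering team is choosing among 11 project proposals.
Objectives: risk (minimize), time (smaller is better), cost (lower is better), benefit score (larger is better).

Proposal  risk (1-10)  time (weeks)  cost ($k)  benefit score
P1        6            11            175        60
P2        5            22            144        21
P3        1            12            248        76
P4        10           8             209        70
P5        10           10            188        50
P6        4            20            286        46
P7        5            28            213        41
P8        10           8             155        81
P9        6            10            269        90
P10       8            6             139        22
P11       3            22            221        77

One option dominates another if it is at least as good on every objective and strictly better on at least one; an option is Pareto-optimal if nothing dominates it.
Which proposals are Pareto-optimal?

P1: not dominated.
P2: not dominated.
P3: not dominated (best risk).
P4: dominated by P8 (risk 10≤10, time 8≤8, cost 155≤209, benefit score 81≥70).
P5: dominated by P8 (risk 10≤10, time 8≤10, cost 155≤188, benefit score 81≥50).
P6: dominated by P3 (risk 1≤4, time 12≤20, cost 248≤286, benefit score 76≥46).
P7: not dominated.
P8: not dominated.
P9: not dominated (best benefit score).
P10: not dominated (best time).
P11: not dominated.

P1, P2, P3, P7, P8, P9, P10, P11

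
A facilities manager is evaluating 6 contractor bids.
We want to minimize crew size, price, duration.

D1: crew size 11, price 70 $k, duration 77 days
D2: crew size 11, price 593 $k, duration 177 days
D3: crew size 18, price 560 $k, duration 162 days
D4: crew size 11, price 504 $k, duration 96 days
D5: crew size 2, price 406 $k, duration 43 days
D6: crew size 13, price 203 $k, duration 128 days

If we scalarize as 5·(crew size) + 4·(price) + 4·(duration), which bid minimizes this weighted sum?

D1: 5·11 + 4·70 + 4·77 = 643
D2: 5·11 + 4·593 + 4·177 = 3135
D3: 5·18 + 4·560 + 4·162 = 2978
D4: 5·11 + 4·504 + 4·96 = 2455
D5: 5·2 + 4·406 + 4·43 = 1806
D6: 5·13 + 4·203 + 4·128 = 1389
Lowest: D1 at 643.

D1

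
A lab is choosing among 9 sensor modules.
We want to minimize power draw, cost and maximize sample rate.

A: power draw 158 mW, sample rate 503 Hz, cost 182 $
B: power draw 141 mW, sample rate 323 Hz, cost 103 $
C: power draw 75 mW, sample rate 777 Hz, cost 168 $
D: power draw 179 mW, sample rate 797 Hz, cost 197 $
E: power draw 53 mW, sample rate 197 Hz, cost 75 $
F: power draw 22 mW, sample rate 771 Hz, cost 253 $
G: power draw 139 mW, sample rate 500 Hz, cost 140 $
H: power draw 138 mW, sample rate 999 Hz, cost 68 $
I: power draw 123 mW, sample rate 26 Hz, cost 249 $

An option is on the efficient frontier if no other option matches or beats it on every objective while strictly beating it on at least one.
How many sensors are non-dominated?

A: dominated by C (power draw 75≤158, sample rate 777≥503, cost 168≤182).
B: dominated by H (power draw 138≤141, sample rate 999≥323, cost 68≤103).
C: not dominated.
D: dominated by H (power draw 138≤179, sample rate 999≥797, cost 68≤197).
E: not dominated.
F: not dominated (best power draw).
G: dominated by H (power draw 138≤139, sample rate 999≥500, cost 68≤140).
H: not dominated (best sample rate).
I: dominated by C (power draw 75≤123, sample rate 777≥26, cost 168≤249).
Pareto-optimal: C, E, F, H → 4.

4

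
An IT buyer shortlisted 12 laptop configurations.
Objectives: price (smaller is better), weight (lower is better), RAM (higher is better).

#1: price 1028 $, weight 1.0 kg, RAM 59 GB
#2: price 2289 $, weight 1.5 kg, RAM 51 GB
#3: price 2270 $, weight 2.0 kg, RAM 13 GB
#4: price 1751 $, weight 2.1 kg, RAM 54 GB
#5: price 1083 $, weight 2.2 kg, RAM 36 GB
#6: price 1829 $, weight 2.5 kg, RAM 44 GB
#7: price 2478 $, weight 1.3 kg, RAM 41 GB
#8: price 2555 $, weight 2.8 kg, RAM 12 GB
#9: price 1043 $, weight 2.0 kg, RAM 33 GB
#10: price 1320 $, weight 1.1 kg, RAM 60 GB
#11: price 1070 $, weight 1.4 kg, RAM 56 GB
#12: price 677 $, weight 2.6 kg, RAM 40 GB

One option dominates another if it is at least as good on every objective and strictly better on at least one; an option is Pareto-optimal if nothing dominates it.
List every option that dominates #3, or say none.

#1, #9, #10, #11

#1: price 1028≤2270, weight 1.0≤2.0, RAM 59≥13 — dominates #3.
#9: price 1043≤2270, weight 2.0≤2.0, RAM 33≥13 — dominates #3.
#10: price 1320≤2270, weight 1.1≤2.0, RAM 60≥13 — dominates #3.
#11: price 1070≤2270, weight 1.4≤2.0, RAM 56≥13 — dominates #3.
Others (#2, #4, #5, #6, #7, #8, #12) are each worse than #3 on at least one objective.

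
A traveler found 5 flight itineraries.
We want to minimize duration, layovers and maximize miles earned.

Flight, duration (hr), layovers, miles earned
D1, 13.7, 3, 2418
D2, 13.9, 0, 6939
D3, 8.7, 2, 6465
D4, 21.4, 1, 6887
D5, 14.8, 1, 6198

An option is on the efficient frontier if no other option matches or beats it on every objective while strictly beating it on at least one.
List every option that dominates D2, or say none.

none

D1: worse on layovers (3 vs 0).
D3: worse on layovers (2 vs 0).
D4: worse on duration (21.4 vs 13.9).
D5: worse on duration (14.8 vs 13.9).
No option dominates D2.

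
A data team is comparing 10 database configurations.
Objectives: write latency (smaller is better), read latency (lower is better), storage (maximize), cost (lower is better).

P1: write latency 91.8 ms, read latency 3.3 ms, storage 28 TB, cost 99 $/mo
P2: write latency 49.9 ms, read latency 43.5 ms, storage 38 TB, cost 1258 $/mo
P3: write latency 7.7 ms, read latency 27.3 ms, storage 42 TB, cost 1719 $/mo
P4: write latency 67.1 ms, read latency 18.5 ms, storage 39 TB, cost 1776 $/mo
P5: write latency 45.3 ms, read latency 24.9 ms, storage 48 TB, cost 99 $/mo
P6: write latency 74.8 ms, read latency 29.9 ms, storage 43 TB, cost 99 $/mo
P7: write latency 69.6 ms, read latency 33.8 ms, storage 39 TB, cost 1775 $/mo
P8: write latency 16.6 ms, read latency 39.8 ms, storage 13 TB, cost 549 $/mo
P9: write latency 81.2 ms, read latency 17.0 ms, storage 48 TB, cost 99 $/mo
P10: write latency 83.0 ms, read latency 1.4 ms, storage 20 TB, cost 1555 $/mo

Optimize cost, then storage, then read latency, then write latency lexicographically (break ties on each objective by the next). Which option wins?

First minimize cost: best is 99, kept {P1, P5, P6, P9}.
Then maximize storage: best is 48, kept {P5, P9}.
Then minimize read latency: best is 17.0, kept {P9}.

P9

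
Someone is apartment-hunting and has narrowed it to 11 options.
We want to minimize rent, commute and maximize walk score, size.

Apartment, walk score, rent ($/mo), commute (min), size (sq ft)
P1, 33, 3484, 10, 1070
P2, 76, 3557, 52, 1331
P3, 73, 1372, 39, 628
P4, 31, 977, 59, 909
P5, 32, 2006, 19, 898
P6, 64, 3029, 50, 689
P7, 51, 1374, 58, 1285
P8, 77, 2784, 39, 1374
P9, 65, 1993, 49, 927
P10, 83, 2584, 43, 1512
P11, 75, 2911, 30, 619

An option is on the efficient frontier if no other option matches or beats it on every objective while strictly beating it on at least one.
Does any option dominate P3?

P1: worse on walk score (33 vs 73).
P2: worse on rent (3557 vs 1372).
P4: worse on walk score (31 vs 73).
P5: worse on walk score (32 vs 73).
P6: worse on walk score (64 vs 73).
P7: worse on walk score (51 vs 73).
P8: worse on rent (2784 vs 1372).
P9: worse on walk score (65 vs 73).
P10: worse on rent (2584 vs 1372).
P11: worse on rent (2911 vs 1372).
No option is at least as good as P3 on every objective and strictly better on one.

No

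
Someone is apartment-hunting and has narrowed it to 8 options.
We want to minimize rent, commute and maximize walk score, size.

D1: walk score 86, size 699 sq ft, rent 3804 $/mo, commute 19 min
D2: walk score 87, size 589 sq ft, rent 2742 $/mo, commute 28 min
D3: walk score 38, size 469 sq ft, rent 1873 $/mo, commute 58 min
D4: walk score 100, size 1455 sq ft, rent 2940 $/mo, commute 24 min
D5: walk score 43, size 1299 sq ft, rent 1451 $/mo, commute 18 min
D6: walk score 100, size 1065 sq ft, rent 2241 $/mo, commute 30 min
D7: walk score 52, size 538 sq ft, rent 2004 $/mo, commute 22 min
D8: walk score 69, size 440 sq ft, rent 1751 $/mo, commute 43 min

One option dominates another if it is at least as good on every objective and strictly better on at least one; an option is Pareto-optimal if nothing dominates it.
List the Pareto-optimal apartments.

D1: not dominated.
D2: not dominated.
D3: dominated by D5 (walk score 43≥38, size 1299≥469, rent 1451≤1873, commute 18≤58).
D4: not dominated (best size).
D5: not dominated (best rent).
D6: not dominated.
D7: not dominated.
D8: not dominated.

D1, D2, D4, D5, D6, D7, D8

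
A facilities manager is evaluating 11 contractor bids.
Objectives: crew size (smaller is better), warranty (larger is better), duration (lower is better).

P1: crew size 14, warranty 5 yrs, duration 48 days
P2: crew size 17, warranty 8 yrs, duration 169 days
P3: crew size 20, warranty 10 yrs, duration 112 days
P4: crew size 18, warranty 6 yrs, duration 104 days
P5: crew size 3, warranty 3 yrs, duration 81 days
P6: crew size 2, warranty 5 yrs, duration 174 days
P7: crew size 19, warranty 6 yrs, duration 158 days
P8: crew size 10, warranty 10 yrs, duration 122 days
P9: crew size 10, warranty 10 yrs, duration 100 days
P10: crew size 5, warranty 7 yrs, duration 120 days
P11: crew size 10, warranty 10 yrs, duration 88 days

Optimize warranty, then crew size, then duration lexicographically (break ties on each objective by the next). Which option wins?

First maximize warranty: best is 10, kept {P3, P8, P9, P11}.
Then minimize crew size: best is 10, kept {P8, P9, P11}.
Then minimize duration: best is 88, kept {P11}.

P11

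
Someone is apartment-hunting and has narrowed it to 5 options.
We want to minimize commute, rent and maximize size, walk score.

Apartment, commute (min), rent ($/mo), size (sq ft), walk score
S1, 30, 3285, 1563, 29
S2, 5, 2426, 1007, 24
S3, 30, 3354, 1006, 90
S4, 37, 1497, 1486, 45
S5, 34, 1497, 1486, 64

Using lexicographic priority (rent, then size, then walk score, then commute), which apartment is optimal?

S5

First minimize rent: best is 1497, kept {S4, S5}.
Then maximize size: best is 1486, kept {S4, S5}.
Then maximize walk score: best is 64, kept {S5}.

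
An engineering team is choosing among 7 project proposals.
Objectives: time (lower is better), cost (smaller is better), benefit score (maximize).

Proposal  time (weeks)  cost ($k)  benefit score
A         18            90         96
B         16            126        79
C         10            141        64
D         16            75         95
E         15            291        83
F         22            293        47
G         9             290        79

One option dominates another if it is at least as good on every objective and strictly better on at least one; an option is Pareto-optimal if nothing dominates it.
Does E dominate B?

No

E vs B: E is worse on cost (291 vs 126), so it does not dominate B.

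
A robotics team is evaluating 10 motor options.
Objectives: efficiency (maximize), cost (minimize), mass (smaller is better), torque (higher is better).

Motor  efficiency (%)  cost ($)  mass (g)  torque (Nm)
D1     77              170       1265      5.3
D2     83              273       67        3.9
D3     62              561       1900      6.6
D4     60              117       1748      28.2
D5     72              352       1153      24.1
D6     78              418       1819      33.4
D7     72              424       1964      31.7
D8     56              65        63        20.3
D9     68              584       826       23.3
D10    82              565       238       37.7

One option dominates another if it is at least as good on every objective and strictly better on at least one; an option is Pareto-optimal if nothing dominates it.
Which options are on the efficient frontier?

D1, D2, D4, D5, D6, D8, D10

D1: not dominated.
D2: not dominated (best efficiency).
D3: dominated by D5 (efficiency 72≥62, cost 352≤561, mass 1153≤1900, torque 24.1≥6.6).
D4: not dominated.
D5: not dominated.
D6: not dominated.
D7: dominated by D6 (efficiency 78≥72, cost 418≤424, mass 1819≤1964, torque 33.4≥31.7).
D8: not dominated (best cost).
D9: dominated by D10 (efficiency 82≥68, cost 565≤584, mass 238≤826, torque 37.7≥23.3).
D10: not dominated (best torque).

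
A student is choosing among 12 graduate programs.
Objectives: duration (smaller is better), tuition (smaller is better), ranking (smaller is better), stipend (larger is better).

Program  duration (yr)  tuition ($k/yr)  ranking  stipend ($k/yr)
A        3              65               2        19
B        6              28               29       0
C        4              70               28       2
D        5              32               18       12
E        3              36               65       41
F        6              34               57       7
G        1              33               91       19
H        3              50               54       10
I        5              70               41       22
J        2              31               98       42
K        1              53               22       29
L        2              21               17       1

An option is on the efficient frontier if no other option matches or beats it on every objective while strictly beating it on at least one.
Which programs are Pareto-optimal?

A, D, E, G, H, J, K, L

A: not dominated (best ranking).
B: dominated by L (duration 2≤6, tuition 21≤28, ranking 17≤29, stipend 1≥0).
C: dominated by A (duration 3≤4, tuition 65≤70, ranking 2≤28, stipend 19≥2).
D: not dominated.
E: not dominated.
F: dominated by D (duration 5≤6, tuition 32≤34, ranking 18≤57, stipend 12≥7).
G: not dominated.
H: not dominated.
I: dominated by K (duration 1≤5, tuition 53≤70, ranking 22≤41, stipend 29≥22).
J: not dominated (best stipend).
K: not dominated.
L: not dominated (best tuition).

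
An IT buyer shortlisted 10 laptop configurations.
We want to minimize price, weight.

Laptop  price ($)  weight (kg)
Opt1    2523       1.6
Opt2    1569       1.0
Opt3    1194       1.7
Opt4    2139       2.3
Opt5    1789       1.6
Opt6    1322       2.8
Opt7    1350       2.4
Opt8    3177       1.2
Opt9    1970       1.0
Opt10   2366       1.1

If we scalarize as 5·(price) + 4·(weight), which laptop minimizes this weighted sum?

Opt1: 5·2523 + 4·1.6 = 12621.4
Opt2: 5·1569 + 4·1.0 = 7849.0
Opt3: 5·1194 + 4·1.7 = 5976.8
Opt4: 5·2139 + 4·2.3 = 10704.2
Opt5: 5·1789 + 4·1.6 = 8951.4
Opt6: 5·1322 + 4·2.8 = 6621.2
Opt7: 5·1350 + 4·2.4 = 6759.6
Opt8: 5·3177 + 4·1.2 = 15889.8
Opt9: 5·1970 + 4·1.0 = 9854.0
Opt10: 5·2366 + 4·1.1 = 11834.4
Lowest: Opt3 at 5976.8.

Opt3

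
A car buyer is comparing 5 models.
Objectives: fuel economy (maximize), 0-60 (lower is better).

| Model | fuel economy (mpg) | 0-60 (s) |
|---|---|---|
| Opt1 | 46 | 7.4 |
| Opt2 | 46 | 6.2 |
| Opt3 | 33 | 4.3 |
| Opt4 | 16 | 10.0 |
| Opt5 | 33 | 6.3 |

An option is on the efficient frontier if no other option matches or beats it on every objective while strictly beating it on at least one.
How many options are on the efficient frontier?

Opt1: dominated by Opt2 (fuel economy 46≥46, 0-60 6.2≤7.4).
Opt2: not dominated.
Opt3: not dominated (best 0-60).
Opt4: dominated by Opt1 (fuel economy 46≥16, 0-60 7.4≤10.0).
Opt5: dominated by Opt2 (fuel economy 46≥33, 0-60 6.2≤6.3).
Pareto-optimal: Opt2, Opt3 → 2.

2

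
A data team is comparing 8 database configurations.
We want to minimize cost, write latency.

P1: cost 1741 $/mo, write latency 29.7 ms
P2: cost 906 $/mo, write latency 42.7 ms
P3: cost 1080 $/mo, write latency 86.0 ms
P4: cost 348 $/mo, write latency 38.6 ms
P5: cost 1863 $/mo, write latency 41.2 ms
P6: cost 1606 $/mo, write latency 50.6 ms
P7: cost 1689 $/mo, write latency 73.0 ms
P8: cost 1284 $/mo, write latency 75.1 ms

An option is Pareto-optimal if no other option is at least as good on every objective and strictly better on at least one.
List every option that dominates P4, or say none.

none

P1: worse on cost (1741 vs 348).
P2: worse on cost (906 vs 348).
P3: worse on cost (1080 vs 348).
P5: worse on cost (1863 vs 348).
P6: worse on cost (1606 vs 348).
P7: worse on cost (1689 vs 348).
P8: worse on cost (1284 vs 348).
No option dominates P4.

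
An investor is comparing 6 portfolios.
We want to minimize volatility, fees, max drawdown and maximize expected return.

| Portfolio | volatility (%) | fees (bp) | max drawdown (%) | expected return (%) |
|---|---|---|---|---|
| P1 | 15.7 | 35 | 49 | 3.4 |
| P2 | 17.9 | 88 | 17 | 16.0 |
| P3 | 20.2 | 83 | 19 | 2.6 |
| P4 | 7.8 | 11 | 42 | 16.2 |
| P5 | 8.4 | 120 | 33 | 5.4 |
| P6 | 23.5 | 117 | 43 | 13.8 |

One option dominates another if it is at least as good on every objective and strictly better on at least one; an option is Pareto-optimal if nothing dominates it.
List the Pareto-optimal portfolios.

P2, P3, P4, P5

P1: dominated by P4 (volatility 7.8≤15.7, fees 11≤35, max drawdown 42≤49, expected return 16.2≥3.4).
P2: not dominated (best max drawdown).
P3: not dominated.
P4: not dominated (best volatility).
P5: not dominated.
P6: dominated by P2 (volatility 17.9≤23.5, fees 88≤117, max drawdown 17≤43, expected return 16.0≥13.8).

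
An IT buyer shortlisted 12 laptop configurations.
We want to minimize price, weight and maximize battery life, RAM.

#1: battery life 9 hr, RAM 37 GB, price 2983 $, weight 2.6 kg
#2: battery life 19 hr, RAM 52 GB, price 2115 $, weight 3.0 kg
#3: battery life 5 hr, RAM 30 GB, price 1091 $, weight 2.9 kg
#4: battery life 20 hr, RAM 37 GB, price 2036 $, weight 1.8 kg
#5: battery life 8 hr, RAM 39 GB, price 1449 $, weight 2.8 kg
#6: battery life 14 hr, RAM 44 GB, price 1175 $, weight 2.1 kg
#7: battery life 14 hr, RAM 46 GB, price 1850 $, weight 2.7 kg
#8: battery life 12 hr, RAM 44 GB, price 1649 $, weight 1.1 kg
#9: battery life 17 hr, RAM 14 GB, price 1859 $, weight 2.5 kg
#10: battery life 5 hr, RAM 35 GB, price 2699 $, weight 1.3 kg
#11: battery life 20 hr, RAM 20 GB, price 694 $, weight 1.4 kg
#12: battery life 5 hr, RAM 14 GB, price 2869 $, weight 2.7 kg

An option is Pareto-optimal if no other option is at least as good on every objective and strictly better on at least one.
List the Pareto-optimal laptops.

#1: dominated by #4 (battery life 20≥9, RAM 37≥37, price 2036≤2983, weight 1.8≤2.6).
#2: not dominated (best RAM).
#3: not dominated.
#4: not dominated.
#5: dominated by #6 (battery life 14≥8, RAM 44≥39, price 1175≤1449, weight 2.1≤2.8).
#6: not dominated.
#7: not dominated.
#8: not dominated (best weight).
#9: dominated by #11 (battery life 20≥17, RAM 20≥14, price 694≤1859, weight 1.4≤2.5).
#10: dominated by #8 (battery life 12≥5, RAM 44≥35, price 1649≤2699, weight 1.1≤1.3).
#11: not dominated (best price).
#12: dominated by #4 (battery life 20≥5, RAM 37≥14, price 2036≤2869, weight 1.8≤2.7).

#2, #3, #4, #6, #7, #8, #11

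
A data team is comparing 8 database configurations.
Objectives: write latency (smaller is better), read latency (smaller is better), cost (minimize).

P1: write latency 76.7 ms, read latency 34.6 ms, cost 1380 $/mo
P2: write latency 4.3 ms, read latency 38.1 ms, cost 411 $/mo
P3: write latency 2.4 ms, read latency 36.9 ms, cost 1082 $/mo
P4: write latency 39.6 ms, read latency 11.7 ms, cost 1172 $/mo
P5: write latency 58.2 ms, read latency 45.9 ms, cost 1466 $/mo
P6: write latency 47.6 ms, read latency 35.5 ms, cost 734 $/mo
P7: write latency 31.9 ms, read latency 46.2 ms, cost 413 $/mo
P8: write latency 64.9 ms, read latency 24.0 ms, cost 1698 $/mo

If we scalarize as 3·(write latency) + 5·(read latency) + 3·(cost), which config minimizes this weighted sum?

P2

P1: 3·76.7 + 5·34.6 + 3·1380 = 4543.1
P2: 3·4.3 + 5·38.1 + 3·411 = 1436.4
P3: 3·2.4 + 5·36.9 + 3·1082 = 3437.7
P4: 3·39.6 + 5·11.7 + 3·1172 = 3693.3
P5: 3·58.2 + 5·45.9 + 3·1466 = 4802.1
P6: 3·47.6 + 5·35.5 + 3·734 = 2522.3
P7: 3·31.9 + 5·46.2 + 3·413 = 1565.7
P8: 3·64.9 + 5·24.0 + 3·1698 = 5408.7
Lowest: P2 at 1436.4.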